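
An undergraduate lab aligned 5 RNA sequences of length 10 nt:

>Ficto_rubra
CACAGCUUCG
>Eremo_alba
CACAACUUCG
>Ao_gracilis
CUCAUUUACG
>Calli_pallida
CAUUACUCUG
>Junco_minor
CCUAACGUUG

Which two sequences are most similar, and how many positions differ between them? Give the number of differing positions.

1

Pairwise Hamming distances:
  Ficto_rubra vs Eremo_alba: 1
  Ficto_rubra vs Ao_gracilis: 4
  Ficto_rubra vs Calli_pallida: 5
  Ficto_rubra vs Junco_minor: 5
  Eremo_alba vs Ao_gracilis: 4
  Eremo_alba vs Calli_pallida: 4
  Eremo_alba vs Junco_minor: 4
  Ao_gracilis vs Calli_pallida: 7
  Ao_gracilis vs Junco_minor: 7
  Calli_pallida vs Junco_minor: 4
The smallest is 1, between Ficto_rubra and Eremo_alba.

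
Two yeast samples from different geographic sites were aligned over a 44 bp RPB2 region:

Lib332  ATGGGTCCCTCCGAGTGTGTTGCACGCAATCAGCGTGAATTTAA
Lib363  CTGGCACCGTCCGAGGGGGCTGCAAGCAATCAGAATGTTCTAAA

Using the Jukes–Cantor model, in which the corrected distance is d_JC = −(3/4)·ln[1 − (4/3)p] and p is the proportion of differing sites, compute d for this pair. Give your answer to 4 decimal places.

Mismatches occur at site 1 (A↔C), site 5 (G↔C), site 6 (T↔A), site 9 (C↔G), site 16 (T↔G), site 18 (T↔G), site 20 (T↔C), site 25 (C↔A), site 34 (C↔A), site 35 (G↔A), site 38 (A↔T), site 39 (A↔T), site 40 (T↔C), site 42 (T↔A).
p = 14/44 = 0.318182.
d = −0.75 · ln(1 − (4/3)·0.318182) = −0.75 · ln(0.575757) = −0.75 · (-0.552070) = 0.4141.

0.4141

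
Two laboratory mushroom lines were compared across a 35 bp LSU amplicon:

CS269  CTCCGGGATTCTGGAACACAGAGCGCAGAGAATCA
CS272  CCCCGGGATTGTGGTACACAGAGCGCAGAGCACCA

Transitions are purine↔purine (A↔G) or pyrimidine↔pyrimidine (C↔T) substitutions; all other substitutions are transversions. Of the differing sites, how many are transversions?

Differing sites — 2:T/C (Ti); 11:C/G (Tv); 15:A/T (Tv); 31:A/C (Tv); 33:T/C (Ti).
Of the 5 differences, 2 transitions and 3 transversions, so the answer is 3.

3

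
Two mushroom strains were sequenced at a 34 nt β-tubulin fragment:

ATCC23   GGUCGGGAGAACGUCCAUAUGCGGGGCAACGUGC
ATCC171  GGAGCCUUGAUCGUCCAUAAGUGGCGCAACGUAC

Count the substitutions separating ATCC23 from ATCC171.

11

Mismatches occur at site 3 (U→A), site 4 (C→G), site 5 (G→C), site 6 (G→C), site 7 (G→U), site 8 (A→U), site 11 (A→U), site 20 (U→A), site 22 (C→U), site 25 (G→C), site 33 (G→A).
That gives 11 mismatches out of 34 aligned sites, so the Hamming distance is 11.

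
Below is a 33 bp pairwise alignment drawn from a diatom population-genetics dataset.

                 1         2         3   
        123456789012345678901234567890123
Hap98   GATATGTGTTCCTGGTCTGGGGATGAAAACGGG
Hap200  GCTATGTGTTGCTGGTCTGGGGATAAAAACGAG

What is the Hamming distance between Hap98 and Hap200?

4

Mismatches occur at site 2 (A↔C), site 11 (C↔G), site 25 (G↔A), site 32 (G↔A).
That gives 4 mismatches out of 33 aligned sites, so the Hamming distance is 4.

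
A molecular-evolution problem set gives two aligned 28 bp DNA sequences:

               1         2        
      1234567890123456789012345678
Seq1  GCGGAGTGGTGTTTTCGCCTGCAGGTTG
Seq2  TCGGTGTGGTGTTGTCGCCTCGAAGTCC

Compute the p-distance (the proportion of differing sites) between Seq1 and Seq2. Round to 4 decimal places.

Mismatches occur at site 1 (G→T), site 5 (A→T), site 14 (T→G), site 21 (G→C), site 22 (C→G), site 24 (G→A), site 27 (T→C), site 28 (G→C).
There are 8 differences over 28 sites, so p = 8/28 = 0.2857.

0.2857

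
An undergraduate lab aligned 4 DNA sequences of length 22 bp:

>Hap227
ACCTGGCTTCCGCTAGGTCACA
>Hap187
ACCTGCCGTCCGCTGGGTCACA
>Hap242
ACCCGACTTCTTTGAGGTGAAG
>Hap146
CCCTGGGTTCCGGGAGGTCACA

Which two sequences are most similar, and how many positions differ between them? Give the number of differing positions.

Pairwise Hamming distances:
  Hap227 vs Hap187: 3
  Hap227 vs Hap242: 9
  Hap227 vs Hap146: 4
  Hap187 vs Hap242: 11
  Hap187 vs Hap146: 7
  Hap242 vs Hap146: 10
The smallest is 3, between Hap227 and Hap187.

3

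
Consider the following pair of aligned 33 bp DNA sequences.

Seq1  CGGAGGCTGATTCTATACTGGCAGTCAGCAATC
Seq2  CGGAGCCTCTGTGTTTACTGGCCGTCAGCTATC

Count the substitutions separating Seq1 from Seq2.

8

The sequences differ at positions 6 (G/C), 9 (G/C), 10 (A/T), 11 (T/G), 13 (C/G), 15 (A/T), 23 (A/C), 30 (A/T).
That gives 8 mismatches out of 33 aligned sites, so the Hamming distance is 8.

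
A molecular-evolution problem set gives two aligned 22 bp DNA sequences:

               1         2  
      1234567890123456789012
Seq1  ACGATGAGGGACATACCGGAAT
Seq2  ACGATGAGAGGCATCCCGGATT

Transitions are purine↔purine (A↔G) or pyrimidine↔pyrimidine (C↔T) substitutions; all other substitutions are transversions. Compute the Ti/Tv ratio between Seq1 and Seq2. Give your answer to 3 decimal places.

Mismatches occur at site 9 (G↔A, transition), site 11 (A↔G, transition), site 15 (A↔C, transversion), site 21 (A↔T, transversion).
Of the 4 differences, 2 transitions and 2 transversions, so Ti/Tv = 2/2 = 1.000.

1.000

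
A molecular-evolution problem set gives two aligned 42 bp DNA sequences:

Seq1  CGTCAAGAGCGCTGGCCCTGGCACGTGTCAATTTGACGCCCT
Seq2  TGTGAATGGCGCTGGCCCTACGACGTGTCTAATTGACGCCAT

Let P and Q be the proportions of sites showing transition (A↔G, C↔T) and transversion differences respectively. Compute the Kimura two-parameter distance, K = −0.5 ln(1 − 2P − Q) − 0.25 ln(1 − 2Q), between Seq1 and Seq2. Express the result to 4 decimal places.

0.2866

Mismatches occur at site 1 (C→T, transition), site 4 (C→G, transversion), site 7 (G→T, transversion), site 8 (A→G, transition), site 20 (G→A, transition), site 21 (G→C, transversion), site 22 (C→G, transversion), site 30 (A→T, transversion), site 32 (T→A, transversion), site 41 (C→A, transversion).
Of the 10 differences, 3 transitions and 7 transversions over 42 sites: P = 3/42 = 0.071429, Q = 7/42 = 0.166667.
d = −0.5·ln(0.690475) − 0.25·ln(0.666666) = −0.5·(-0.370376) − 0.25·(-0.405466) = 0.2866.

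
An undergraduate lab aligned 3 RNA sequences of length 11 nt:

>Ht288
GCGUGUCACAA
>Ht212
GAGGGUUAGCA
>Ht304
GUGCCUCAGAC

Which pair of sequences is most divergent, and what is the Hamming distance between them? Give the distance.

Pairwise Hamming distances:
  Ht288 vs Ht212: 5
  Ht288 vs Ht304: 5
  Ht212 vs Ht304: 6
The largest is 6, between Ht212 and Ht304.

6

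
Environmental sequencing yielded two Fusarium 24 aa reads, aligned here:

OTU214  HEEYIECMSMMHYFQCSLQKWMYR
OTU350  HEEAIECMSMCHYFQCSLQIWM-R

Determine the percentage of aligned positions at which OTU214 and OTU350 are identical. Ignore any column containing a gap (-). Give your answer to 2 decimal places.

Excluding the 1 gap column leaves 23 comparable sites.
Differing sites — 4:Y/A; 11:M/C; 20:K/I.
20 of the 23 comparable sites match, so the percent identity is 20/23 × 100 = 86.96%.

86.96%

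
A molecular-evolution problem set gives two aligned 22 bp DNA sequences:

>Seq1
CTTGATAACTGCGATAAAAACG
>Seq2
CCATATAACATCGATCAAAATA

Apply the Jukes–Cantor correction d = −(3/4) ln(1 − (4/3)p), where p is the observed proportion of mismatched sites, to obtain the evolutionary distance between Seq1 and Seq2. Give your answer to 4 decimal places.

0.4975

Mismatches occur at site 2 (T→C), site 3 (T→A), site 4 (G→T), site 10 (T→A), site 11 (G→T), site 16 (A→C), site 21 (C→T), site 22 (G→A).
p = 8/22 = 0.363636.
d = −0.75 · ln(1 − (4/3)·0.363636) = −0.75 · ln(0.515152) = −0.75 · (-0.663293) = 0.4975.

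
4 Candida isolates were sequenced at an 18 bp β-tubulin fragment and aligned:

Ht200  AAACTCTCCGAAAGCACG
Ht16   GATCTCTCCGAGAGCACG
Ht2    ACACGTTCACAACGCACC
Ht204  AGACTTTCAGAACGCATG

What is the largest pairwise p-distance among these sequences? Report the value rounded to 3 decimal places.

Pairwise Hamming distances:
  Ht200 vs Ht16: 3
  Ht200 vs Ht2: 7
  Ht200 vs Ht204: 5
  Ht16 vs Ht2: 10
  Ht16 vs Ht204: 8
  Ht2 vs Ht204: 5
The largest is 10 mismatches, between Ht16 and Ht2; p = 10/18 = 0.556.

0.556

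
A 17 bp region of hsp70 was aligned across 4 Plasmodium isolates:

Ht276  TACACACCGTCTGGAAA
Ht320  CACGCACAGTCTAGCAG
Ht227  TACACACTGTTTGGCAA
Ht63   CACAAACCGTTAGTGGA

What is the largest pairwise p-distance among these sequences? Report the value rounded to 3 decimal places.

Pairwise Hamming distances:
  Ht276 vs Ht320: 6
  Ht276 vs Ht227: 3
  Ht276 vs Ht63: 7
  Ht320 vs Ht227: 6
  Ht320 vs Ht63: 10
  Ht227 vs Ht63: 7
The largest is 10 mismatches, between Ht320 and Ht63; p = 10/17 = 0.588.

0.588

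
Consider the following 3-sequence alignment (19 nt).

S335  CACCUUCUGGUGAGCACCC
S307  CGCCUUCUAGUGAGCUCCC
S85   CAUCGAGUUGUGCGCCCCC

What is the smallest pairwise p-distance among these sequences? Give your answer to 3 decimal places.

0.158

Pairwise Hamming distances:
  S335 vs S307: 3
  S335 vs S85: 7
  S307 vs S85: 8
The smallest is 3 mismatches, between S335 and S307; p = 3/19 = 0.158.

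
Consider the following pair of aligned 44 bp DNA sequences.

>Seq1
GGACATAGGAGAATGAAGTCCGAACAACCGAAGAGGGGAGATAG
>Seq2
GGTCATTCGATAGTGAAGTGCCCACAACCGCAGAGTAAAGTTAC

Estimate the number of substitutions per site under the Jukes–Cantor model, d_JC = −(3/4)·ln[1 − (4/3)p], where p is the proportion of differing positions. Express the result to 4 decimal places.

The sequences differ at positions 3 (A/T), 7 (A/T), 8 (G/C), 11 (G/T), 13 (A/G), 20 (C/G), 22 (G/C), 23 (A/C), 31 (A/C), 36 (G/T), 37 (G/A), 38 (G/A), 41 (A/T), 44 (G/C).
p = 14/44 = 0.318182.
d = −0.75 · ln(1 − (4/3)·0.318182) = −0.75 · ln(0.575757) = −0.75 · (-0.552070) = 0.4141.

0.4141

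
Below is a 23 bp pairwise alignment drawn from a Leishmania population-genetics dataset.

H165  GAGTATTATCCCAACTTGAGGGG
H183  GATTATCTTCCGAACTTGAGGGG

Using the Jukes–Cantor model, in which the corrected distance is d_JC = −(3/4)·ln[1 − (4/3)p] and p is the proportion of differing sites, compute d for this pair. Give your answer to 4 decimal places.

0.1979

Differing sites — 3:G/T; 7:T/C; 8:A/T; 12:C/G.
p = 4/23 = 0.173913.
d = −0.75 · ln(1 − (4/3)·0.173913) = −0.75 · ln(0.768116) = −0.75 · (-0.263815) = 0.1979.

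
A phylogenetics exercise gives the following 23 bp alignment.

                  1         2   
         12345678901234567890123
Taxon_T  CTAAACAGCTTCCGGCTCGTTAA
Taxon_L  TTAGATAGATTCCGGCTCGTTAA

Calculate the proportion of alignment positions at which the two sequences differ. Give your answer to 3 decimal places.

Differing sites — 1:C/T; 4:A/G; 6:C/T; 9:C/A.
There are 4 differences over 23 sites, so p = 4/23 = 0.174.

0.174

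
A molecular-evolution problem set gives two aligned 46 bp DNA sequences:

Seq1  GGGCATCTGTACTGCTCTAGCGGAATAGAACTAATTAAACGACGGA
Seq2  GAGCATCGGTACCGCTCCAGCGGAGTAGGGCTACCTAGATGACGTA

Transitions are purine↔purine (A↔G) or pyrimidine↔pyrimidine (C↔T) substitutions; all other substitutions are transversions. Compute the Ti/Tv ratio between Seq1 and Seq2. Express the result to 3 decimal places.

Mismatches occur at site 2 (G→A, transition), site 8 (T→G, transversion), site 13 (T→C, transition), site 18 (T→C, transition), site 25 (A→G, transition), site 29 (A→G, transition), site 30 (A→G, transition), site 34 (A→C, transversion), site 35 (T→C, transition), site 38 (A→G, transition), site 40 (C→T, transition), site 45 (G→T, transversion).
Of the 12 differences, 9 transitions and 3 transversions, so Ti/Tv = 9/3 = 3.000.

3.000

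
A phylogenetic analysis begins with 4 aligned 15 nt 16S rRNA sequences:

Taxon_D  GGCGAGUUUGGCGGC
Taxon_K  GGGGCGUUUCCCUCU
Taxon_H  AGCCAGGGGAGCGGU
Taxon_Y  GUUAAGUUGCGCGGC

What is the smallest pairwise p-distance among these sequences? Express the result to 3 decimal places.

0.333

Pairwise Hamming distances:
  Taxon_D vs Taxon_K: 7
  Taxon_D vs Taxon_H: 7
  Taxon_D vs Taxon_Y: 5
  Taxon_K vs Taxon_H: 11
  Taxon_K vs Taxon_Y: 9
  Taxon_H vs Taxon_Y: 8
The smallest is 5 mismatches, between Taxon_D and Taxon_Y; p = 5/15 = 0.333.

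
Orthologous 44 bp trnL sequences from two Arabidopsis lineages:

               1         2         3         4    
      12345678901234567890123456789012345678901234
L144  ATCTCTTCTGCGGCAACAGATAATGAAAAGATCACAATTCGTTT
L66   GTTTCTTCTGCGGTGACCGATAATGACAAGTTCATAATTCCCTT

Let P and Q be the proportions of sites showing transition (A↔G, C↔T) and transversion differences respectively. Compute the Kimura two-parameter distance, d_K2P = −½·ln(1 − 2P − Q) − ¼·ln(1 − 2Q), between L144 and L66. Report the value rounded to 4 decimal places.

0.2762

Differing sites — 1:A/G (Ti); 3:C/T (Ti); 14:C/T (Ti); 15:A/G (Ti); 18:A/C (Tv); 27:A/C (Tv); 31:A/T (Tv); 35:C/T (Ti); 41:G/C (Tv); 42:T/C (Ti).
Of the 10 differences, 6 transitions and 4 transversions over 44 sites: P = 6/44 = 0.136364, Q = 4/44 = 0.090909.
d = −0.5·ln(0.636363) − 0.25·ln(0.818182) = −0.5·(-0.451986) − 0.25·(-0.200670) = 0.2762.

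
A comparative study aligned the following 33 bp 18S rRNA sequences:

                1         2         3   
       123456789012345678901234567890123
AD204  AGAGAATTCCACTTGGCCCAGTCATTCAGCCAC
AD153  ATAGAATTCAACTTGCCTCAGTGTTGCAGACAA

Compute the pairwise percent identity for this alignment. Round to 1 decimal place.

Differing sites — 2:G/T; 10:C/A; 16:G/C; 18:C/T; 23:C/G; 24:A/T; 26:T/G; 30:C/A; 33:C/A.
24 of the 33 sites match, so the percent identity is 24/33 × 100 = 72.7%.

72.7%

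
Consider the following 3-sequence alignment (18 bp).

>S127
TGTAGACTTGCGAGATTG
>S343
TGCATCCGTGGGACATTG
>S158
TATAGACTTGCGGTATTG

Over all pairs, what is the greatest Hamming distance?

8

Pairwise Hamming distances:
  S127 vs S343: 6
  S127 vs S158: 3
  S343 vs S158: 8
The largest is 8, between S343 and S158.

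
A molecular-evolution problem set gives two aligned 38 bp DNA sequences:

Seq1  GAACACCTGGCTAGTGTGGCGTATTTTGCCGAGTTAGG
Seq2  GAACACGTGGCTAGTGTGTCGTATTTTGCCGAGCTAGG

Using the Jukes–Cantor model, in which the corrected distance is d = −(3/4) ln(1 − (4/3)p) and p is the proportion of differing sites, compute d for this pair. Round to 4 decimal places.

Mismatches occur at site 7 (C↔G), site 19 (G↔T), site 34 (T↔C).
p = 3/38 = 0.078947.
d = −0.75 · ln(1 − (4/3)·0.078947) = −0.75 · ln(0.894737) = −0.75 · (-0.111225) = 0.0834.

0.0834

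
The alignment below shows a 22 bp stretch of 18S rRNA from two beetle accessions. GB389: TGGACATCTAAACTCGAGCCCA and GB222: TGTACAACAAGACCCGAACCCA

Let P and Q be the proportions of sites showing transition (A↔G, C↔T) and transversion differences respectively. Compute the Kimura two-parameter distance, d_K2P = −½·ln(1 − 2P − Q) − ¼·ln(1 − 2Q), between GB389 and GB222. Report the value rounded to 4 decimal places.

The sequences differ at positions 3 (G/T, transversion), 7 (T/A, transversion), 9 (T/A, transversion), 11 (A/G, transition), 14 (T/C, transition), 18 (G/A, transition).
Of the 6 differences, 3 transitions and 3 transversions over 22 sites: P = 3/22 = 0.136364, Q = 3/22 = 0.136364.
d = −0.5·ln(0.590908) − 0.25·ln(0.727272) = −0.5·(-0.526095) − 0.25·(-0.318455) = 0.3427.

0.3427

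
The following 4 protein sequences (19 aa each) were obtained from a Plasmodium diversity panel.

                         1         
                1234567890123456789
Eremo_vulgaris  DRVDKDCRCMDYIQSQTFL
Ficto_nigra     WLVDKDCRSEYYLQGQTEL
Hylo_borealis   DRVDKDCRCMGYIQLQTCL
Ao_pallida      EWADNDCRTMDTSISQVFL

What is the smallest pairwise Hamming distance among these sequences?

Pairwise Hamming distances:
  Eremo_vulgaris vs Ficto_nigra: 8
  Eremo_vulgaris vs Hylo_borealis: 3
  Eremo_vulgaris vs Ao_pallida: 9
  Ficto_nigra vs Hylo_borealis: 8
  Ficto_nigra vs Ao_pallida: 13
  Hylo_borealis vs Ao_pallida: 12
The smallest is 3, between Eremo_vulgaris and Hylo_borealis.

3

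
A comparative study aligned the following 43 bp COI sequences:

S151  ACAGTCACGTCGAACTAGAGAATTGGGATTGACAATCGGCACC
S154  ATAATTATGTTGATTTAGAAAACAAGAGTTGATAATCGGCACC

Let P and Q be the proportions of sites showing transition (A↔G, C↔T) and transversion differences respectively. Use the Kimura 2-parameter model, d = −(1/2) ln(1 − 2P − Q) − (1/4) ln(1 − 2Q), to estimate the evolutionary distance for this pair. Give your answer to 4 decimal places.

Mismatches occur at site 2 (C/T, transition), site 4 (G/A, transition), site 6 (C/T, transition), site 8 (C/T, transition), site 11 (C/T, transition), site 14 (A/T, transversion), site 15 (C/T, transition), site 20 (G/A, transition), site 23 (T/C, transition), site 24 (T/A, transversion), site 25 (G/A, transition), site 27 (G/A, transition), site 28 (A/G, transition), site 33 (C/T, transition).
Of the 14 differences, 12 transitions and 2 transversions over 43 sites: P = 12/43 = 0.279070, Q = 2/43 = 0.046512.
d = −0.5·ln(0.395348) − 0.25·ln(0.906976) = −0.5·(-0.927989) − 0.25·(-0.097639) = 0.4884.

0.4884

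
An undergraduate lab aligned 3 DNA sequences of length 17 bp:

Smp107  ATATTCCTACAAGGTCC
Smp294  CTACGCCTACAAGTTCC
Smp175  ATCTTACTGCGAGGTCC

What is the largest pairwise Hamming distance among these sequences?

8

Pairwise Hamming distances:
  Smp107 vs Smp294: 4
  Smp107 vs Smp175: 4
  Smp294 vs Smp175: 8
The largest is 8, between Smp294 and Smp175.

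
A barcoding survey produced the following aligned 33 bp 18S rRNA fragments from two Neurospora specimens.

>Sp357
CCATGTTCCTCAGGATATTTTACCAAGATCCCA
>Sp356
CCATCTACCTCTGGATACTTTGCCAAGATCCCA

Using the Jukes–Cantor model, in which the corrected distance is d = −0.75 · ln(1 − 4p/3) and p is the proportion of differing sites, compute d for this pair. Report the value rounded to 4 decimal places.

Differing sites — 5:G/C; 7:T/A; 12:A/T; 18:T/C; 22:A/G.
p = 5/33 = 0.151515.
d = −0.75 · ln(1 − (4/3)·0.151515) = −0.75 · ln(0.797980) = −0.75 · (-0.225672) = 0.1693.

0.1693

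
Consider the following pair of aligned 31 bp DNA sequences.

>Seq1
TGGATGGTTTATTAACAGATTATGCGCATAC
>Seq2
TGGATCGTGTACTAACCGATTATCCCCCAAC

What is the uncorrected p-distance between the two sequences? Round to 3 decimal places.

0.258

Differing sites — 6:G/C; 9:T/G; 12:T/C; 17:A/C; 24:G/C; 26:G/C; 28:A/C; 29:T/A.
There are 8 differences over 31 sites, so p = 8/31 = 0.258.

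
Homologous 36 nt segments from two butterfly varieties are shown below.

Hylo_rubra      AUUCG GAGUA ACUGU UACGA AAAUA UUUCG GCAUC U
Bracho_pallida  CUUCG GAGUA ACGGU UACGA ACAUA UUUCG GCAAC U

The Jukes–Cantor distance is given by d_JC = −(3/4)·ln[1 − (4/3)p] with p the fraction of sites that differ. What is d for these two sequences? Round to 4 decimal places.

0.1203

Differing sites — 1:A/C; 13:U/G; 22:A/C; 34:U/A.
p = 4/36 = 0.111111.
d = −0.75 · ln(1 − (4/3)·0.111111) = −0.75 · ln(0.851852) = −0.75 · (-0.160342) = 0.1203.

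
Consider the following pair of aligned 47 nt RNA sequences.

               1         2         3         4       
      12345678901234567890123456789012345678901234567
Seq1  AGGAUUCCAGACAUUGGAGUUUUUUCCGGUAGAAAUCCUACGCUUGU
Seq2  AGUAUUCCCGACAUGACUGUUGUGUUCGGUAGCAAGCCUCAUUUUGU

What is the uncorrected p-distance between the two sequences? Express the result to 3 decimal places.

Mismatches occur at site 3 (G↔U), site 9 (A↔C), site 15 (U↔G), site 16 (G↔A), site 17 (G↔C), site 18 (A↔U), site 22 (U↔G), site 24 (U↔G), site 26 (C↔U), site 33 (A↔C), site 36 (U↔G), site 40 (A↔C), site 41 (C↔A), site 42 (G↔U), site 43 (C↔U).
There are 15 differences over 47 sites, so p = 15/47 = 0.319.

0.319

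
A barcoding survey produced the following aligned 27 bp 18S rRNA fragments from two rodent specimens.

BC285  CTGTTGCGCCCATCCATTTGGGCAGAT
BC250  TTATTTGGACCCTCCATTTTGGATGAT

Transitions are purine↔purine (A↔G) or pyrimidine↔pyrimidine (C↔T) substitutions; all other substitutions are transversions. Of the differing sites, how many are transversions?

Differing sites — 1:C/T (Ti); 3:G/A (Ti); 6:G/T (Tv); 7:C/G (Tv); 9:C/A (Tv); 12:A/C (Tv); 20:G/T (Tv); 23:C/A (Tv); 24:A/T (Tv).
Of the 9 differences, 2 transitions and 7 transversions, so the answer is 7.

7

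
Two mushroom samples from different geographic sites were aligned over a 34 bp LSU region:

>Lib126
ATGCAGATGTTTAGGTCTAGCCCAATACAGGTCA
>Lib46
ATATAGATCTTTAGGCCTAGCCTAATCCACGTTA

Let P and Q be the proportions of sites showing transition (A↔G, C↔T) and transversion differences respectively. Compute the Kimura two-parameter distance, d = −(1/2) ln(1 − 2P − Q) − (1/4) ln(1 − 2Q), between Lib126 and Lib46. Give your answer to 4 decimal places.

0.2895

Mismatches occur at site 3 (G→A, transition), site 4 (C→T, transition), site 9 (G→C, transversion), site 16 (T→C, transition), site 23 (C→T, transition), site 27 (A→C, transversion), site 30 (G→C, transversion), site 33 (C→T, transition).
Of the 8 differences, 5 transitions and 3 transversions over 34 sites: P = 5/34 = 0.147059, Q = 3/34 = 0.088235.
d = −0.5·ln(0.617647) − 0.25·ln(0.823530) = −0.5·(-0.481838) − 0.25·(-0.194155) = 0.2895.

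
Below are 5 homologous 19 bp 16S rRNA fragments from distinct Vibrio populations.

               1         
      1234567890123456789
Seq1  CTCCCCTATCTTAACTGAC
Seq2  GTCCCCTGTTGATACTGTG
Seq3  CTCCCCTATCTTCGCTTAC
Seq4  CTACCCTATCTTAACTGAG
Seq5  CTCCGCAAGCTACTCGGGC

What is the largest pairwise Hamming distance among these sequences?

Pairwise Hamming distances:
  Seq1 vs Seq2: 8
  Seq1 vs Seq3: 3
  Seq1 vs Seq4: 2
  Seq1 vs Seq5: 8
  Seq2 vs Seq3: 10
  Seq2 vs Seq4: 8
  Seq2 vs Seq5: 12
  Seq3 vs Seq4: 5
  Seq3 vs Seq5: 8
  Seq4 vs Seq5: 10
The largest is 12, between Seq2 and Seq5.

12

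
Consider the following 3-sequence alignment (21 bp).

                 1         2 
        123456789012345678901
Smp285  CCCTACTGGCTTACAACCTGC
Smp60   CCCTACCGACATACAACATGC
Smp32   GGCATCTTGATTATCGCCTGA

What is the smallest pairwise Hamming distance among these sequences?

4

Pairwise Hamming distances:
  Smp285 vs Smp60: 4
  Smp285 vs Smp32: 10
  Smp60 vs Smp32: 14
The smallest is 4, between Smp285 and Smp60.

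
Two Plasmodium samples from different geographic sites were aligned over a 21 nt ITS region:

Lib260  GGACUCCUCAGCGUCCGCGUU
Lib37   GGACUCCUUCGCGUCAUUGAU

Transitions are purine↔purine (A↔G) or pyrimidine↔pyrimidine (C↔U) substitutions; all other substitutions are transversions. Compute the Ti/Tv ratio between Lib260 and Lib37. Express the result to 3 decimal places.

Mismatches occur at site 9 (C↔U, transition), site 10 (A↔C, transversion), site 16 (C↔A, transversion), site 17 (G↔U, transversion), site 18 (C↔U, transition), site 20 (U↔A, transversion).
Of the 6 differences, 2 transitions and 4 transversions, so Ti/Tv = 2/4 = 0.500.

0.500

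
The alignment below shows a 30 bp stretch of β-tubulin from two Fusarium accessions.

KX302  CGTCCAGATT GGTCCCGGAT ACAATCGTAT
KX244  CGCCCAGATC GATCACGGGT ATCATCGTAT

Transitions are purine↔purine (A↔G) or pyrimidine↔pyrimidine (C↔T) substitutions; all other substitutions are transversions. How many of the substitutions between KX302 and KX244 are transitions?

Mismatches occur at site 3 (T↔C, transition), site 10 (T↔C, transition), site 12 (G↔A, transition), site 15 (C↔A, transversion), site 19 (A↔G, transition), site 22 (C↔T, transition), site 23 (A↔C, transversion).
Of the 7 differences, 5 transitions and 2 transversions, so the answer is 5.

5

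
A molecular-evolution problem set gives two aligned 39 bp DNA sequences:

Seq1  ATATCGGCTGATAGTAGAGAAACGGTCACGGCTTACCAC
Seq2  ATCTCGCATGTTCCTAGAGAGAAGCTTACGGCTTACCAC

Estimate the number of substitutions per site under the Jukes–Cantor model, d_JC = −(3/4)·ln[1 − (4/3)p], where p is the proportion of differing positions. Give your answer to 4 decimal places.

0.3138

Differing sites — 3:A/C; 7:G/C; 8:C/A; 11:A/T; 13:A/C; 14:G/C; 21:A/G; 23:C/A; 25:G/C; 27:C/T.
p = 10/39 = 0.256410.
d = −0.75 · ln(1 − (4/3)·0.256410) = −0.75 · ln(0.658120) = −0.75 · (-0.418368) = 0.3138.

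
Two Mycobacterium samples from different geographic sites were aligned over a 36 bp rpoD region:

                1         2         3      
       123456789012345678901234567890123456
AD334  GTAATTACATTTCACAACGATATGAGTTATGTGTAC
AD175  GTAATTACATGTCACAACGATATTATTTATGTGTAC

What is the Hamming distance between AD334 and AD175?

3

Mismatches occur at site 11 (T↔G), site 24 (G↔T), site 26 (G↔T).
That gives 3 mismatches out of 36 aligned sites, so the Hamming distance is 3.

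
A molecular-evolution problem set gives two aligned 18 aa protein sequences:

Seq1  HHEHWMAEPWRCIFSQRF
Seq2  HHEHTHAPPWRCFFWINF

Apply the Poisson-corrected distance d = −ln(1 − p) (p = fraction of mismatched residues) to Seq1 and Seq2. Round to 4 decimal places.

The sequences differ at positions 5 (W/T), 6 (M/H), 8 (E/P), 13 (I/F), 15 (S/W), 16 (Q/I), 17 (R/N).
p = 7/18 = 0.388889.
d = −ln(1 − 0.388889) = −ln(0.611111) = 0.4925.

0.4925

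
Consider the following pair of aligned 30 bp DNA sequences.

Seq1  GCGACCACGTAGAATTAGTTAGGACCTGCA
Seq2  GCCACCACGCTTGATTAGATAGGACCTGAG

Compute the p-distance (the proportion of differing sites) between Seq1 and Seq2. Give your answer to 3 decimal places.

Mismatches occur at site 3 (G→C), site 10 (T→C), site 11 (A→T), site 12 (G→T), site 13 (A→G), site 19 (T→A), site 29 (C→A), site 30 (A→G).
There are 8 differences over 30 sites, so p = 8/30 = 0.267.

0.267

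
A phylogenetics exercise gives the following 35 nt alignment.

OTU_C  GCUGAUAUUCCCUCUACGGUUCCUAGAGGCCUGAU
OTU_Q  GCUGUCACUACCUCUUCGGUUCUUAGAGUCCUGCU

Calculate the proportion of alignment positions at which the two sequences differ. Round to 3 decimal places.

0.229

The sequences differ at positions 5 (A/U), 6 (U/C), 8 (U/C), 10 (C/A), 16 (A/U), 23 (C/U), 29 (G/U), 34 (A/C).
There are 8 differences over 35 sites, so p = 8/35 = 0.229.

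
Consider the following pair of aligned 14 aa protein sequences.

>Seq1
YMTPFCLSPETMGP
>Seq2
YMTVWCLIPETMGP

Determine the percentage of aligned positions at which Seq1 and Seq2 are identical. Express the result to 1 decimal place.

Mismatches occur at site 4 (P↔V), site 5 (F↔W), site 8 (S↔I).
11 of the 14 sites match, so the percent identity is 11/14 × 100 = 78.6%.

78.6%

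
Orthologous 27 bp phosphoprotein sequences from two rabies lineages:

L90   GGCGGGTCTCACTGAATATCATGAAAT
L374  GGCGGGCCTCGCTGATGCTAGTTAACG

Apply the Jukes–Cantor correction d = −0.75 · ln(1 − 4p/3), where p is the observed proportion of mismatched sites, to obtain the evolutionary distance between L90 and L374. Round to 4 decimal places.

0.5107

Mismatches occur at site 7 (T↔C), site 11 (A↔G), site 16 (A↔T), site 17 (T↔G), site 18 (A↔C), site 20 (C↔A), site 21 (A↔G), site 23 (G↔T), site 26 (A↔C), site 27 (T↔G).
p = 10/27 = 0.370370.
d = −0.75 · ln(1 − (4/3)·0.370370) = −0.75 · ln(0.506173) = −0.75 · (-0.680877) = 0.5107.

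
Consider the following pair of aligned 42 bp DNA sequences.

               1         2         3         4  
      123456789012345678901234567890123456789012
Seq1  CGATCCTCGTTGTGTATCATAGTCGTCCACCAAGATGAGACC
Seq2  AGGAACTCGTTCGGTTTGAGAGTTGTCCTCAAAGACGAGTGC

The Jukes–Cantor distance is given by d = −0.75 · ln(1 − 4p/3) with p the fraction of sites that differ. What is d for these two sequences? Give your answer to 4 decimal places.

0.4850

The sequences differ at positions 1 (C/A), 3 (A/G), 4 (T/A), 5 (C/A), 12 (G/C), 13 (T/G), 16 (A/T), 18 (C/G), 20 (T/G), 24 (C/T), 29 (A/T), 31 (C/A), 36 (T/C), 40 (A/T), 41 (C/G).
p = 15/42 = 0.357143.
d = −0.75 · ln(1 − (4/3)·0.357143) = −0.75 · ln(0.523809) = −0.75 · (-0.646628) = 0.4850.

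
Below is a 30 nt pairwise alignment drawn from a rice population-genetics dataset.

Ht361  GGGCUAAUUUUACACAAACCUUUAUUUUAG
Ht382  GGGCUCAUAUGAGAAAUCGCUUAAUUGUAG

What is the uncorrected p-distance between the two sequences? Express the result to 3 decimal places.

0.333

Mismatches occur at site 6 (A→C), site 9 (U→A), site 11 (U→G), site 13 (C→G), site 15 (C→A), site 17 (A→U), site 18 (A→C), site 19 (C→G), site 23 (U→A), site 27 (U→G).
There are 10 differences over 30 sites, so p = 10/30 = 0.333.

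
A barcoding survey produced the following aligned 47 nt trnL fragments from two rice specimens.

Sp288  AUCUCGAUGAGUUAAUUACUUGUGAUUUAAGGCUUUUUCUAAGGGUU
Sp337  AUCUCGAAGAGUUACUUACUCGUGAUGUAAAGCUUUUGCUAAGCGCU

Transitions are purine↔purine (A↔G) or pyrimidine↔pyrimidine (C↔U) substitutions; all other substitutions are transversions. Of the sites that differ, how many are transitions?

Mismatches occur at site 8 (U/A, transversion), site 15 (A/C, transversion), site 21 (U/C, transition), site 27 (U/G, transversion), site 31 (G/A, transition), site 38 (U/G, transversion), site 44 (G/C, transversion), site 46 (U/C, transition).
Of the 8 differences, 3 transitions and 5 transversions, so the answer is 3.

3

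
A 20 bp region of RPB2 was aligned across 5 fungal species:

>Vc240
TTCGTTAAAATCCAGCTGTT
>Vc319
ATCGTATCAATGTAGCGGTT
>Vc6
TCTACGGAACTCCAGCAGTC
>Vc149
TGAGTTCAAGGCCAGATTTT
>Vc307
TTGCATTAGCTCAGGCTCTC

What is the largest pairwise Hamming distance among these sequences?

Pairwise Hamming distances:
  Vc240 vs Vc319: 7
  Vc240 vs Vc6: 9
  Vc240 vs Vc149: 7
  Vc240 vs Vc307: 10
  Vc319 vs Vc6: 13
  Vc319 vs Vc149: 13
  Vc319 vs Vc307: 14
  Vc6 vs Vc149: 12
  Vc6 vs Vc307: 11
  Vc149 vs Vc307: 13
The largest is 14, between Vc319 and Vc307.

14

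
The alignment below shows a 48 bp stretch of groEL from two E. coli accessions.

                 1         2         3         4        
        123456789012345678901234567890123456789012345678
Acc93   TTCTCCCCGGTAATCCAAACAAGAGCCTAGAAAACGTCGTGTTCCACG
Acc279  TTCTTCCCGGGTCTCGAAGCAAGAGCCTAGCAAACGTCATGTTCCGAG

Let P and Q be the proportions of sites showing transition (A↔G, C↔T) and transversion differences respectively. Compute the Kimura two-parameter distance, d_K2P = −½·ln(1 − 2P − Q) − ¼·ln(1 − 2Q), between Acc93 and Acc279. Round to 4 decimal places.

Differing sites — 5:C/T (Ti); 11:T/G (Tv); 12:A/T (Tv); 13:A/C (Tv); 16:C/G (Tv); 19:A/G (Ti); 31:A/C (Tv); 39:G/A (Ti); 46:A/G (Ti); 47:C/A (Tv).
Of the 10 differences, 4 transitions and 6 transversions over 48 sites: P = 4/48 = 0.083333, Q = 6/48 = 0.125000.
d = −0.5·ln(0.708334) − 0.25·ln(0.750000) = −0.5·(-0.344840) − 0.25·(-0.287682) = 0.2443.

0.2443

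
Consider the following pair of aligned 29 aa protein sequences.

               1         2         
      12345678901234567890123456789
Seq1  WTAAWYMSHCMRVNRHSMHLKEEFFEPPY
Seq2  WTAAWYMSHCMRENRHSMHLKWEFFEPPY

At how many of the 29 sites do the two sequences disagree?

2

The sequences differ at positions 13 (V/E), 22 (E/W).
That gives 2 mismatches out of 29 aligned sites, so the Hamming distance is 2.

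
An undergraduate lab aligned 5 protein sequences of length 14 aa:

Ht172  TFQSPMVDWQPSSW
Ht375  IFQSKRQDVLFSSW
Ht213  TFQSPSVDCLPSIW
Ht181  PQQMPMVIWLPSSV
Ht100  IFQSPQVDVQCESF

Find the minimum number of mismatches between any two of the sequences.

Pairwise Hamming distances:
  Ht172 vs Ht375: 7
  Ht172 vs Ht213: 4
  Ht172 vs Ht181: 6
  Ht172 vs Ht100: 6
  Ht375 vs Ht213: 7
  Ht375 vs Ht181: 10
  Ht375 vs Ht100: 7
  Ht213 vs Ht181: 8
  Ht213 vs Ht100: 8
  Ht181 vs Ht100: 10
The smallest is 4, between Ht172 and Ht213.

4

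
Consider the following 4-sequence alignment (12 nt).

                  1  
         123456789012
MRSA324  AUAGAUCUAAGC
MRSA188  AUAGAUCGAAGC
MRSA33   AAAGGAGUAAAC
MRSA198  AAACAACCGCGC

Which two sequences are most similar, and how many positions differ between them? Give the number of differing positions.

1

Pairwise Hamming distances:
  MRSA324 vs MRSA188: 1
  MRSA324 vs MRSA33: 5
  MRSA324 vs MRSA198: 6
  MRSA188 vs MRSA33: 6
  MRSA188 vs MRSA198: 6
  MRSA33 vs MRSA198: 7
The smallest is 1, between MRSA324 and MRSA188.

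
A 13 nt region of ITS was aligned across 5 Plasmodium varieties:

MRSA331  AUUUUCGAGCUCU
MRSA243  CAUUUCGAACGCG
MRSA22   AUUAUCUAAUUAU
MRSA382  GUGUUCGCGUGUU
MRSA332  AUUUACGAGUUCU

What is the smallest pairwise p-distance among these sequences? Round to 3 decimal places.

Pairwise Hamming distances:
  MRSA331 vs MRSA243: 5
  MRSA331 vs MRSA22: 5
  MRSA331 vs MRSA382: 6
  MRSA331 vs MRSA332: 2
  MRSA243 vs MRSA22: 8
  MRSA243 vs MRSA382: 8
  MRSA243 vs MRSA332: 7
  MRSA22 vs MRSA382: 8
  MRSA22 vs MRSA332: 5
  MRSA382 vs MRSA332: 6
The smallest is 2 mismatches, between MRSA331 and MRSA332; p = 2/13 = 0.154.

0.154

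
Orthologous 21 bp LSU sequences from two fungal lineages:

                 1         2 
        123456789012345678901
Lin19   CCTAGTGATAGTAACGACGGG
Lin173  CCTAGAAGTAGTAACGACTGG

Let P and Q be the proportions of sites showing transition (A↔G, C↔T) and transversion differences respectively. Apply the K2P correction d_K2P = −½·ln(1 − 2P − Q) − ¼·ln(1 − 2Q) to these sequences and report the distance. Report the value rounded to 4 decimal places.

Differing sites — 6:T/A (Tv); 7:G/A (Ti); 8:A/G (Ti); 19:G/T (Tv).
Of the 4 differences, 2 transitions and 2 transversions over 21 sites: P = 2/21 = 0.095238, Q = 2/21 = 0.095238.
d = −0.5·ln(0.714286) − 0.25·ln(0.809524) = −0.5·(-0.336472) − 0.25·(-0.211309) = 0.2211.

0.2211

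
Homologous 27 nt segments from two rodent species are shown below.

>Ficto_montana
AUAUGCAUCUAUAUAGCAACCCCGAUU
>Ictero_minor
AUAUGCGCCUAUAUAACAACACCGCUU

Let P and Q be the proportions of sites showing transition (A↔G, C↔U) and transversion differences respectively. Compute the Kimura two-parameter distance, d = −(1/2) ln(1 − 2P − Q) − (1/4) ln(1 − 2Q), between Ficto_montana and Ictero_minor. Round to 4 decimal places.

Mismatches occur at site 7 (A→G, transition), site 8 (U→C, transition), site 16 (G→A, transition), site 21 (C→A, transversion), site 25 (A→C, transversion).
Of the 5 differences, 3 transitions and 2 transversions over 27 sites: P = 3/27 = 0.111111, Q = 2/27 = 0.074074.
d = −0.5·ln(0.703704) − 0.25·ln(0.851852) = −0.5·(-0.351397) − 0.25·(-0.160342) = 0.2158.

0.2158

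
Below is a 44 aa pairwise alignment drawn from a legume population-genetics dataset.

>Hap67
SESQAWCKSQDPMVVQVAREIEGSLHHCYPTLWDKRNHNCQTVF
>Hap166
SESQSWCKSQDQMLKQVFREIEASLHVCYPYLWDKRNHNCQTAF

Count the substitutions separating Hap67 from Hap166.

Differing sites — 5:A/S; 12:P/Q; 14:V/L; 15:V/K; 18:A/F; 23:G/A; 27:H/V; 31:T/Y; 43:V/A.
That gives 9 mismatches out of 44 aligned sites, so the Hamming distance is 9.

9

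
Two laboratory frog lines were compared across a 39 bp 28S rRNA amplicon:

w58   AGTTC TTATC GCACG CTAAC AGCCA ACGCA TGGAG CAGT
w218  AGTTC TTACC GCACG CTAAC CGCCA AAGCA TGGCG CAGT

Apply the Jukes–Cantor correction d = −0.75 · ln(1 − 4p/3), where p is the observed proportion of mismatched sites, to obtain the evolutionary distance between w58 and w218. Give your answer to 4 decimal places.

Mismatches occur at site 9 (T→C), site 21 (A→C), site 27 (C→A), site 34 (A→C).
p = 4/39 = 0.102564.
d = −0.75 · ln(1 − (4/3)·0.102564) = −0.75 · ln(0.863248) = −0.75 · (-0.147053) = 0.1103.

0.1103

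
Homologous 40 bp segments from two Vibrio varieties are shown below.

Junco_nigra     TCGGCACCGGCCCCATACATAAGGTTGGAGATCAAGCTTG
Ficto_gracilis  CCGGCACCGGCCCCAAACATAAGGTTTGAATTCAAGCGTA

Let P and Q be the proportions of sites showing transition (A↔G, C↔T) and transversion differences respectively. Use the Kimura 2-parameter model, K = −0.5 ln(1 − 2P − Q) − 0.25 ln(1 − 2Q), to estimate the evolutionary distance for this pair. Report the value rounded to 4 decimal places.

0.1996

Mismatches occur at site 1 (T→C, transition), site 16 (T→A, transversion), site 27 (G→T, transversion), site 30 (G→A, transition), site 31 (A→T, transversion), site 38 (T→G, transversion), site 40 (G→A, transition).
Of the 7 differences, 3 transitions and 4 transversions over 40 sites: P = 3/40 = 0.075000, Q = 4/40 = 0.100000.
d = −0.5·ln(0.750000) − 0.25·ln(0.800000) = −0.5·(-0.287682) − 0.25·(-0.223144) = 0.1996.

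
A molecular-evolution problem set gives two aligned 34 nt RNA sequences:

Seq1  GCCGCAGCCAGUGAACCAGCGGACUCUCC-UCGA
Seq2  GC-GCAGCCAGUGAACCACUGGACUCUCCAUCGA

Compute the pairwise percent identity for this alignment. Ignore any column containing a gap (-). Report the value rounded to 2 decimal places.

93.75%

Excluding the 2 gap columns leaves 32 comparable sites.
The sequences differ at positions 19 (G/C), 20 (C/U).
30 of the 32 comparable sites match, so the percent identity is 30/32 × 100 = 93.75%.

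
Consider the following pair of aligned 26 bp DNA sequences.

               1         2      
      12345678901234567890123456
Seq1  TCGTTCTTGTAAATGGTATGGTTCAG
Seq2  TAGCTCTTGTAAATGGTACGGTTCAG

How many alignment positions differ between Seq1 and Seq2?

The sequences differ at positions 2 (C/A), 4 (T/C), 19 (T/C).
That gives 3 mismatches out of 26 aligned sites, so the Hamming distance is 3.

3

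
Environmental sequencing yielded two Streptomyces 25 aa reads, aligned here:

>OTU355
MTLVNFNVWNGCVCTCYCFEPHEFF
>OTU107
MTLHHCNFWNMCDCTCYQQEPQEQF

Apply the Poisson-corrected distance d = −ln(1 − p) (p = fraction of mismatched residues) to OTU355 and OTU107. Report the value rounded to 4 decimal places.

0.5108

Mismatches occur at site 4 (V↔H), site 5 (N↔H), site 6 (F↔C), site 8 (V↔F), site 11 (G↔M), site 13 (V↔D), site 18 (C↔Q), site 19 (F↔Q), site 22 (H↔Q), site 24 (F↔Q).
p = 10/25 = 0.400000.
d = −ln(1 − 0.400000) = −ln(0.600000) = 0.5108.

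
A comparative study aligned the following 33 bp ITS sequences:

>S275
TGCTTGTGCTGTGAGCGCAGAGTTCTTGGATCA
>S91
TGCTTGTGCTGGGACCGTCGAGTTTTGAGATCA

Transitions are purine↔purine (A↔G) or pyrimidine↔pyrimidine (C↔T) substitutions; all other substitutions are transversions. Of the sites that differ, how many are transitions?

3

Differing sites — 12:T/G (Tv); 15:G/C (Tv); 18:C/T (Ti); 19:A/C (Tv); 25:C/T (Ti); 27:T/G (Tv); 28:G/A (Ti).
Of the 7 differences, 3 transitions and 4 transversions, so the answer is 3.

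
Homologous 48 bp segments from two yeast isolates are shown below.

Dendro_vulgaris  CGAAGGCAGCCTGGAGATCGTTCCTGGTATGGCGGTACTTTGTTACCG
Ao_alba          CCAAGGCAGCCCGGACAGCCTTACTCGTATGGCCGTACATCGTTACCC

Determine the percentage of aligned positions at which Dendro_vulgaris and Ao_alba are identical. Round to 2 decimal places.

77.08%

Mismatches occur at site 2 (G↔C), site 12 (T↔C), site 16 (G↔C), site 18 (T↔G), site 20 (G↔C), site 23 (C↔A), site 26 (G↔C), site 34 (G↔C), site 39 (T↔A), site 41 (T↔C), site 48 (G↔C).
37 of the 48 sites match, so the percent identity is 37/48 × 100 = 77.08%.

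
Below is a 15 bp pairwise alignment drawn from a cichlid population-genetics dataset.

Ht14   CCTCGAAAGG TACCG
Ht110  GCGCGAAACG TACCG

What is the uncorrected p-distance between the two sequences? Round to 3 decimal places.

The sequences differ at positions 1 (C/G), 3 (T/G), 9 (G/C).
There are 3 differences over 15 sites, so p = 3/15 = 0.200.

0.200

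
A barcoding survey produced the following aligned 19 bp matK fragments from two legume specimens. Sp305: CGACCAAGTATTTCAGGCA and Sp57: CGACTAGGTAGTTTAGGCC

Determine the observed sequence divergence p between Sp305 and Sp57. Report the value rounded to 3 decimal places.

0.263

Differing sites — 5:C/T; 7:A/G; 11:T/G; 14:C/T; 19:A/C.
There are 5 differences over 19 sites, so p = 5/19 = 0.263.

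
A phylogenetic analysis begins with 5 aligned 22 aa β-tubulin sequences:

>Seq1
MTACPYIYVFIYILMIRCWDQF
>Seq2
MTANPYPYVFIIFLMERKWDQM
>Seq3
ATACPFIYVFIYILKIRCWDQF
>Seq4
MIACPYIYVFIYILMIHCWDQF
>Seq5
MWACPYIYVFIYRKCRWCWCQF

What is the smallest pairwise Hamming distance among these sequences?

Pairwise Hamming distances:
  Seq1 vs Seq2: 7
  Seq1 vs Seq3: 3
  Seq1 vs Seq4: 2
  Seq1 vs Seq5: 7
  Seq2 vs Seq3: 10
  Seq2 vs Seq4: 9
  Seq2 vs Seq5: 12
  Seq3 vs Seq4: 5
  Seq3 vs Seq5: 9
  Seq4 vs Seq5: 7
The smallest is 2, between Seq1 and Seq4.

2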